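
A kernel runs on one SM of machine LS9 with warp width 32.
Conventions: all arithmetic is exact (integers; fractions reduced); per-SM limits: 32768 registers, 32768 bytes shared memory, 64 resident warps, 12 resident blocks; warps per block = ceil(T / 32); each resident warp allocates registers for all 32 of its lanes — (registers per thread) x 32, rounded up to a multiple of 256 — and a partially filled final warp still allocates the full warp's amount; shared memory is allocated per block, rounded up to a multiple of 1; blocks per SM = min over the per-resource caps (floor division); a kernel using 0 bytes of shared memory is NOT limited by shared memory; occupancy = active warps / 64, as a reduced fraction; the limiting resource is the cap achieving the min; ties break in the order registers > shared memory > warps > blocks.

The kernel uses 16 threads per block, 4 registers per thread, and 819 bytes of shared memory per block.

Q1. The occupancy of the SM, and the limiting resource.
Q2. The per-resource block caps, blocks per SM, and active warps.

Answer: occupancy 3/16, limited by blocks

registers: 128 blocks
shared memory: 40 blocks
warps: 64 blocks
blocks: 12 blocks

Answer: 12 blocks, 12 active warps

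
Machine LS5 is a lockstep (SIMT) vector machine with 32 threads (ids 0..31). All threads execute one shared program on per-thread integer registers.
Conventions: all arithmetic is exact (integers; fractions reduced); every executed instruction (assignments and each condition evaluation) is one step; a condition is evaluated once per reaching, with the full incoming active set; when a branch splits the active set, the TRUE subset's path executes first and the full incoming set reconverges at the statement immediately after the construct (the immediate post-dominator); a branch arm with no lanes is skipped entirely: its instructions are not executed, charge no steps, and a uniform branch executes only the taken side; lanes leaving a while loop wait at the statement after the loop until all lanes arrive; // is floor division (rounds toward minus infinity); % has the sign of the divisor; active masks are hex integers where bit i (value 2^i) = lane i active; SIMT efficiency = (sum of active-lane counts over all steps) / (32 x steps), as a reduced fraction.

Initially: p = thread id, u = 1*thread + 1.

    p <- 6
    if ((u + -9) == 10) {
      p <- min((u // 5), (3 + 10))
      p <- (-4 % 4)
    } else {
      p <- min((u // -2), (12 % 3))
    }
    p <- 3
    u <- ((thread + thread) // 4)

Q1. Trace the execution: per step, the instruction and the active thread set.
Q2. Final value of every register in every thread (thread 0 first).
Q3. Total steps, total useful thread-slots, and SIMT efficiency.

step 0: p <- 6                       0xffffffff
step 1: eval ((u + -9) == 10)        0xffffffff
step 2: p <- min((u // 5), (3 + 10)) 0x00040000
step 3: p <- (-4 % 4)                0x00040000
step 4: p <- min((u // -2), (12 % 3)) 0xfffbffff
step 5: p <- 3                       0xffffffff
step 6: u <- ((thread + thread) // 4) 0xffffffff

Answer: 7 steps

p: 3,3,3,3,3,3,3,3,3,3,3,3,3,3,3,3,3,3,3,3,3,3,3,3,3,3,3,3,3,3,3,3
u: 0,0,1,1,2,2,3,3,4,4,5,5,6,6,7,7,8,8,9,9,10,10,11,11,12,12,13,13,14,14,15,15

steps = 7; useful = 161; efficiency = 161/224 = 23/32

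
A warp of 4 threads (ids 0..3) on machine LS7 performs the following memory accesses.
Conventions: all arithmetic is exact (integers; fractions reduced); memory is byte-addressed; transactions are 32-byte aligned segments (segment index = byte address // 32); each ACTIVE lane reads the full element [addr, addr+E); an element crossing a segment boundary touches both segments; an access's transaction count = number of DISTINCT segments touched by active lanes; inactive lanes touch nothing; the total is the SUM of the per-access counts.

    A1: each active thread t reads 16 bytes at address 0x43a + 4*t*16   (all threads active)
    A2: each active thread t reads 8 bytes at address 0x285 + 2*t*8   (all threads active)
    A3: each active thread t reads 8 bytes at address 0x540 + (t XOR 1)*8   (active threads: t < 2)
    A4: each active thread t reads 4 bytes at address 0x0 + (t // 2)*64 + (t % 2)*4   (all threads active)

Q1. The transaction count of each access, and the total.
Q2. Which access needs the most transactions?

A1: 8 transactions
A2: 2 transactions
A3: 1 transaction
A4: 2 transactions

Answer: 8,2,1,2; total 13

Answer: A1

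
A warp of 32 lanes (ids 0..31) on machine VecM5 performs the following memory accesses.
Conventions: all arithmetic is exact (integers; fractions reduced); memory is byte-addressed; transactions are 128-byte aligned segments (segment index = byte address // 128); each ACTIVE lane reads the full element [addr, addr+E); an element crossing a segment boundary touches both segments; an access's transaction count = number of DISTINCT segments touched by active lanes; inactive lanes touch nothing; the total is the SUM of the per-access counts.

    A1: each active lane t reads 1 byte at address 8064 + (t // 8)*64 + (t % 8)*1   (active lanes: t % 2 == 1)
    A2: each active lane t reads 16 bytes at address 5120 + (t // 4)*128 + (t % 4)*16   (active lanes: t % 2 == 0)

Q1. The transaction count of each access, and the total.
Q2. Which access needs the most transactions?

A1: 2 transactions
A2: 8 transactions

Answer: 2,8; total 10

Answer: A2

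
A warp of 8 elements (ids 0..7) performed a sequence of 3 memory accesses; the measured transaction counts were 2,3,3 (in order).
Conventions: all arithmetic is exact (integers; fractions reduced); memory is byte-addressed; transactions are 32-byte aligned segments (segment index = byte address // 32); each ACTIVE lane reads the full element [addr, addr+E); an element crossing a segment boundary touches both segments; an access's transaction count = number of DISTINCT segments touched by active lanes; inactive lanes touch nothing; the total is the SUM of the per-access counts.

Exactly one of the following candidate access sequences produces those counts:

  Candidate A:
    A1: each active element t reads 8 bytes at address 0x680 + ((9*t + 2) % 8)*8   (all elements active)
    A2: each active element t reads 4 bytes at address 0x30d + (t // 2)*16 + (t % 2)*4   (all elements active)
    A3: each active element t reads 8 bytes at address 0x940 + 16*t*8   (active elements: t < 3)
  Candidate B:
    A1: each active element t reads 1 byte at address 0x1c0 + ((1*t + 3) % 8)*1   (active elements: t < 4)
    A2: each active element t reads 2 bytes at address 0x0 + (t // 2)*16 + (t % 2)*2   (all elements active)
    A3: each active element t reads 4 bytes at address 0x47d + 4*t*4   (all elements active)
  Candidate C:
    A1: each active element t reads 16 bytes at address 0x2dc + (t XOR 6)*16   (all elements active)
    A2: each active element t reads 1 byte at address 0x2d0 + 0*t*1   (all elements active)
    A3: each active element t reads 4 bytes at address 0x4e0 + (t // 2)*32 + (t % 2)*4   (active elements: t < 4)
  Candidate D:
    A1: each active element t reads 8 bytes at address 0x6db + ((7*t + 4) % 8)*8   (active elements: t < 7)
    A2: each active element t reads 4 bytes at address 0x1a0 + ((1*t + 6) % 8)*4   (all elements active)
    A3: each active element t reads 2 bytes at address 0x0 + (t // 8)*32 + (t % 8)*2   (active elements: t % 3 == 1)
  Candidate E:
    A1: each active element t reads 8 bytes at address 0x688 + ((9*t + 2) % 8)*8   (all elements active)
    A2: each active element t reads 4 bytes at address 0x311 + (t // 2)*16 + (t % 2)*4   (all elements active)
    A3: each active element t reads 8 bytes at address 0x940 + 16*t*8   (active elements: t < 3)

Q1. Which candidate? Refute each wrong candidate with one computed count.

B: A1 gives 1 transaction, not 2
C: A1 gives 5 transactions, not 2
D: A1 gives 3 transactions, not 2
E: A1 gives 3 transactions, not 2
A: all counts match (2,3,3)

Answer: A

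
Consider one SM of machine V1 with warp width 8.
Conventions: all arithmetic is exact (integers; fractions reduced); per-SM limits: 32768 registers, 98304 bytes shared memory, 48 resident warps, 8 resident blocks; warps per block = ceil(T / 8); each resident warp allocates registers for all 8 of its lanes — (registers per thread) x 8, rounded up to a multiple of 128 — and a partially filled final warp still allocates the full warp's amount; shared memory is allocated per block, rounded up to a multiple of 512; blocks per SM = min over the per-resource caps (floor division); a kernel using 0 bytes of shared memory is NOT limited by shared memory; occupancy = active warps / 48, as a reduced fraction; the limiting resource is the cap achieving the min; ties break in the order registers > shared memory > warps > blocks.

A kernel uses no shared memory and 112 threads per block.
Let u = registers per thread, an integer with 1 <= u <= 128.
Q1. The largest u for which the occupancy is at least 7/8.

Answer: u = 96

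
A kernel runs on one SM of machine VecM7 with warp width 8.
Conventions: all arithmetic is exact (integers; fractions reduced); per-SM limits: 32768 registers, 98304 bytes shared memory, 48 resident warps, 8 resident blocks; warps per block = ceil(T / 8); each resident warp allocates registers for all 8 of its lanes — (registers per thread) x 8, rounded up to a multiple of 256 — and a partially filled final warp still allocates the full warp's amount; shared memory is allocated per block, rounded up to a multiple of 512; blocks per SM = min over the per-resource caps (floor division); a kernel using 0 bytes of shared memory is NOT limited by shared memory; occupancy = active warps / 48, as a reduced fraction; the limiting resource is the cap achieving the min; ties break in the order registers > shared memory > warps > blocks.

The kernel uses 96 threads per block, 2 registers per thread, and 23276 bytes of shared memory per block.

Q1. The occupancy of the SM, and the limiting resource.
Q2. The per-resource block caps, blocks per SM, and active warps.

Answer: occupancy 1, limited by shared memory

registers: 10 blocks
shared memory: 4 blocks
warps: 4 blocks
blocks: 8 blocks

Answer: 4 blocks, 48 active warps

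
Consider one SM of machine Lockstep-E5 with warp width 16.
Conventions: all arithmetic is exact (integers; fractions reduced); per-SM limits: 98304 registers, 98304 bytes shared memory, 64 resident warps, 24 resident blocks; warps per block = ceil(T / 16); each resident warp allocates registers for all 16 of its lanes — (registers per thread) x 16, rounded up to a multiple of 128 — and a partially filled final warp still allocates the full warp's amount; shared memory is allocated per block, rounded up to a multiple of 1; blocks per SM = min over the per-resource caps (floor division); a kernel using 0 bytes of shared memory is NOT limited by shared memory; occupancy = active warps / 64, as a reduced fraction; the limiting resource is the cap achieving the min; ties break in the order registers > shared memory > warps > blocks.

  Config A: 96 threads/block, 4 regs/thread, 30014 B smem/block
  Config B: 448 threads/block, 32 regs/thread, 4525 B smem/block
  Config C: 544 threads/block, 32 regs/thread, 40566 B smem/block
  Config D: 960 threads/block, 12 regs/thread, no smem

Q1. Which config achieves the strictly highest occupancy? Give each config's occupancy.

occupancies: A 9/32, B 7/8, C 17/32, D 15/16

Answer: D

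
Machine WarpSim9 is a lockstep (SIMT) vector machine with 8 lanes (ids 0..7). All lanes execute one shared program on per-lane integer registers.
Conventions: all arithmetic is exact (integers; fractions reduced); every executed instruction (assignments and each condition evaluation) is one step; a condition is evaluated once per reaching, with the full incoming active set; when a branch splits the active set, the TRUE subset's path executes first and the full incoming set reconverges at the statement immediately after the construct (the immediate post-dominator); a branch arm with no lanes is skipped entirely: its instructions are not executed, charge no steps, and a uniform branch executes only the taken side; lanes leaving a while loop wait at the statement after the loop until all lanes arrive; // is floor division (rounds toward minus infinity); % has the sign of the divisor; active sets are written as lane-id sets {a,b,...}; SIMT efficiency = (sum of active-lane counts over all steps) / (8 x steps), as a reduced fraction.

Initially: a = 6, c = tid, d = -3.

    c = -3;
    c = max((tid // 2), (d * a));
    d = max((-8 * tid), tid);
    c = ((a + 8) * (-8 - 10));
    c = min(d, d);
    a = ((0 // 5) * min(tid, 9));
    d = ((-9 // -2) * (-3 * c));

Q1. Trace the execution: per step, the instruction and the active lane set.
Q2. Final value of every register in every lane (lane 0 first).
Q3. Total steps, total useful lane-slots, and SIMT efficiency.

step 0: c <- -3                      {0,1,2,3,4,5,6,7}
step 1: c <- max((tid // 2), (d * a)) {0,1,2,3,4,5,6,7}
step 2: d <- max((-8 * tid), tid)    {0,1,2,3,4,5,6,7}
step 3: c <- ((a + 8) * (-8 - 10))   {0,1,2,3,4,5,6,7}
step 4: c <- min(d, d)               {0,1,2,3,4,5,6,7}
step 5: a <- ((0 // 5) * min(tid, 9)) {0,1,2,3,4,5,6,7}
step 6: d <- ((-9 // -2) * (-3 * c)) {0,1,2,3,4,5,6,7}

Answer: 7 steps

a: 0,0,0,0,0,0,0,0
c: 0,1,2,3,4,5,6,7
d: 0,-12,-24,-36,-48,-60,-72,-84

steps = 7; useful = 56; efficiency = 56/56 = 1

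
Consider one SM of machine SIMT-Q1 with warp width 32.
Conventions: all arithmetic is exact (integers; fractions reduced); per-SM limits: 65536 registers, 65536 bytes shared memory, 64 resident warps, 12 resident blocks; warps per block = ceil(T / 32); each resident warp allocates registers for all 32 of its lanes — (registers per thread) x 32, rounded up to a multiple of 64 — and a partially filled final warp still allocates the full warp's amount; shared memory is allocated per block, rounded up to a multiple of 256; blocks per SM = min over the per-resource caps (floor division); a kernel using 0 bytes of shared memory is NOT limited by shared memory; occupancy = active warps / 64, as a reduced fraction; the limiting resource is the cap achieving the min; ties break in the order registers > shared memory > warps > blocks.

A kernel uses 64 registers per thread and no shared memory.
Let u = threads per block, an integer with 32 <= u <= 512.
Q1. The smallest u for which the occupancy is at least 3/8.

Answer: u = 33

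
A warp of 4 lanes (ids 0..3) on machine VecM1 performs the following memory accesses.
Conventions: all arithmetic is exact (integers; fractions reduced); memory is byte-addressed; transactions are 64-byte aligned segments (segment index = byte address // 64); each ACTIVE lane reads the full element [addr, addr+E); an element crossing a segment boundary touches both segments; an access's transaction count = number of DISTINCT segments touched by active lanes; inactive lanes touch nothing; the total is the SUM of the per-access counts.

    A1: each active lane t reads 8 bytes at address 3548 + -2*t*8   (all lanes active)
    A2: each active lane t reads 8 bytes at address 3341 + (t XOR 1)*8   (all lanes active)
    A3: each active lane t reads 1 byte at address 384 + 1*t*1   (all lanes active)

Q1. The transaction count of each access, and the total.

A1: 2 transactions
A2: 1 transaction
A3: 1 transaction

Answer: 2,1,1; total 4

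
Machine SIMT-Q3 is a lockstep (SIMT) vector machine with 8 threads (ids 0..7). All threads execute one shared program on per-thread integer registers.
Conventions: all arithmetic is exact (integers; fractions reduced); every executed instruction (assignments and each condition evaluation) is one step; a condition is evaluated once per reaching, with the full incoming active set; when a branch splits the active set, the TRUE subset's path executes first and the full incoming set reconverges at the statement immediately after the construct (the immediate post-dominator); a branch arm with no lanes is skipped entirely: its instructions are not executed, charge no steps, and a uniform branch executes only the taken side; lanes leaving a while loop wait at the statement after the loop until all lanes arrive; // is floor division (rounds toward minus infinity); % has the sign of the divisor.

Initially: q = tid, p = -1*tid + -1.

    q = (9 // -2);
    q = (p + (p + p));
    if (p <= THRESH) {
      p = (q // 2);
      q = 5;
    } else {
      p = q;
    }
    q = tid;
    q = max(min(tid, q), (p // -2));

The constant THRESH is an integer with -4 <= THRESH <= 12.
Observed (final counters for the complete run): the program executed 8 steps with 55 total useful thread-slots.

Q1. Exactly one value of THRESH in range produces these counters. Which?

Answer: THRESH = -2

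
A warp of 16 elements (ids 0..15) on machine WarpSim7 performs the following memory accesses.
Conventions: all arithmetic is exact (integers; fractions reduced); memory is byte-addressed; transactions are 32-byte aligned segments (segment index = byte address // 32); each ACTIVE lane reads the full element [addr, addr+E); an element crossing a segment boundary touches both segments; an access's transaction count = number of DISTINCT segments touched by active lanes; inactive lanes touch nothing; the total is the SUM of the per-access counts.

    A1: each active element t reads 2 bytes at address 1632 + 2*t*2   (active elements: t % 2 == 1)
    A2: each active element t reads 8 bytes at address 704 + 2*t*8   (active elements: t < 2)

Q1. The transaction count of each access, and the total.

A1: 2 transactions
A2: 1 transaction

Answer: 2,1; total 3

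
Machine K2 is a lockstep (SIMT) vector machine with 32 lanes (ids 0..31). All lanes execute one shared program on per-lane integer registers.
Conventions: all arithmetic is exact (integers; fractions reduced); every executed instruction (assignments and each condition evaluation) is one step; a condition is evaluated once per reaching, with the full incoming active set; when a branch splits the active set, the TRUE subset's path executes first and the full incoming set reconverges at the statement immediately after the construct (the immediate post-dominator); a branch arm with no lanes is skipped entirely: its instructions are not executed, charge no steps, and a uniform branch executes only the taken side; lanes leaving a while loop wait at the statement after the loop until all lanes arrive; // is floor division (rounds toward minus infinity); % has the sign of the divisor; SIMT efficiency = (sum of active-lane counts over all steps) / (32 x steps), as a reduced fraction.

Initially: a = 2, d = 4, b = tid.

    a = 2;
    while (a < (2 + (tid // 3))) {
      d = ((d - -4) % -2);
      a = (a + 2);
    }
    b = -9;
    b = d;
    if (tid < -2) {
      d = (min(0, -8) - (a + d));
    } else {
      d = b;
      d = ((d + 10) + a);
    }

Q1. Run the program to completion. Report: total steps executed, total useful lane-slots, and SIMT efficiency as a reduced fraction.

Answer: 22 steps, 479 useful, 479/704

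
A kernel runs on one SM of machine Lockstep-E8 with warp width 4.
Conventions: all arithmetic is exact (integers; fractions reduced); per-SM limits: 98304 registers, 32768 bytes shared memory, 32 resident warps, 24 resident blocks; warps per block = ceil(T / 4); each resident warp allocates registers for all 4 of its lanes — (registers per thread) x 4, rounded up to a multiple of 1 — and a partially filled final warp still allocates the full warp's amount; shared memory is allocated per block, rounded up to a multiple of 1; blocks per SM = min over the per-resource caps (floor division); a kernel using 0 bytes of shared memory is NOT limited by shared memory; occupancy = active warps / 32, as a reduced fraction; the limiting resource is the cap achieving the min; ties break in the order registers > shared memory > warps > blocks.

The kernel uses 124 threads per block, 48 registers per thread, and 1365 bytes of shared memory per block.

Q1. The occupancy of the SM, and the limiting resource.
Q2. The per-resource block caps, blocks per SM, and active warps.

Answer: occupancy 31/32, limited by warps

registers: 16 blocks
shared memory: 24 blocks
warps: 1 block
blocks: 24 blocks

Answer: 1 block, 31 active warps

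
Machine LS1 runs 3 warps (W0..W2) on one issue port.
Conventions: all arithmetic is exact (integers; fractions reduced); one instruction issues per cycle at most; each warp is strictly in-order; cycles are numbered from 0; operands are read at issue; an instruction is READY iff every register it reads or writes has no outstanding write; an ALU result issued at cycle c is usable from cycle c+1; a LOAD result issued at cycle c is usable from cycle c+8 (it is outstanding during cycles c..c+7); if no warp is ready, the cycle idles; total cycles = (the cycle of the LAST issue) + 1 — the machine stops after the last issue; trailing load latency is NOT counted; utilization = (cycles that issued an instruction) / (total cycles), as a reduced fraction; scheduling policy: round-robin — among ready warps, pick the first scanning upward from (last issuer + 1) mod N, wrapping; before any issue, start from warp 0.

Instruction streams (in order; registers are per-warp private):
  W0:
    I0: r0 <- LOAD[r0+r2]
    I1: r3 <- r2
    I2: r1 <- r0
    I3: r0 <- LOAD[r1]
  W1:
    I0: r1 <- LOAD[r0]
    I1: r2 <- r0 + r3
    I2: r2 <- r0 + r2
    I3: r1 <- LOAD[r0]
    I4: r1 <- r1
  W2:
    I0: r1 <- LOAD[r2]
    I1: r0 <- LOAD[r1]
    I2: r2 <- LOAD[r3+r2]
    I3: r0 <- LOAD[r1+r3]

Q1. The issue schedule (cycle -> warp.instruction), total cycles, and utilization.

cycle 0: W0.I0
cycle 1: W1.I0
cycle 2: W2.I0
cycle 3: W0.I1
cycle 4: W1.I1
cycle 5: W1.I2
cycle 6: idle
cycle 7: idle
cycle 8: W0.I2
cycle 9: W1.I3
cycle 10: W2.I1
cycle 11: W0.I3
cycle 12: W2.I2
cycle 13: idle
cycle 14: idle
cycle 15: idle
cycle 16: idle
cycle 17: W1.I4
cycle 18: W2.I3

Answer: 19 cycles, utilization 13/19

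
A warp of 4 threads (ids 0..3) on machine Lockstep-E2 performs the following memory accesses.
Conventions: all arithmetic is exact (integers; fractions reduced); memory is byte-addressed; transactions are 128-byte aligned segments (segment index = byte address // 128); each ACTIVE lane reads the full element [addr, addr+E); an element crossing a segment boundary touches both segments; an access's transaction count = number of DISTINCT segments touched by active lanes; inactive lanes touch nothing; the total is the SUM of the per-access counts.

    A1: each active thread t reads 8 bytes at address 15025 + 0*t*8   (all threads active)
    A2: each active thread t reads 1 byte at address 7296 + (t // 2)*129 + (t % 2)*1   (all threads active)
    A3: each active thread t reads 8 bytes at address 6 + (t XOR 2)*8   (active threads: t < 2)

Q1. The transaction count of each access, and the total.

A1: 1 transaction
A2: 2 transactions
A3: 1 transaction

Answer: 1,2,1; total 4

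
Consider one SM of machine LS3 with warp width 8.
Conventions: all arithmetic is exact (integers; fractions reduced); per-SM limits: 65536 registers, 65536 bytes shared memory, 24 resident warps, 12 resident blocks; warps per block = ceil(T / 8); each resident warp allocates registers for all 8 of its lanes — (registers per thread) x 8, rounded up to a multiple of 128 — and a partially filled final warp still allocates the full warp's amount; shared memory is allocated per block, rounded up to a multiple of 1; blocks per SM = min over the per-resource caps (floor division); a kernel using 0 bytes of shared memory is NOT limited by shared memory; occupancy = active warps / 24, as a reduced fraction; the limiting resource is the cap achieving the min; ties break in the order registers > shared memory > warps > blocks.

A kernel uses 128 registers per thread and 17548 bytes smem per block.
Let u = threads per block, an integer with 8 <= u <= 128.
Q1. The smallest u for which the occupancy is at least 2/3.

Answer: u = 41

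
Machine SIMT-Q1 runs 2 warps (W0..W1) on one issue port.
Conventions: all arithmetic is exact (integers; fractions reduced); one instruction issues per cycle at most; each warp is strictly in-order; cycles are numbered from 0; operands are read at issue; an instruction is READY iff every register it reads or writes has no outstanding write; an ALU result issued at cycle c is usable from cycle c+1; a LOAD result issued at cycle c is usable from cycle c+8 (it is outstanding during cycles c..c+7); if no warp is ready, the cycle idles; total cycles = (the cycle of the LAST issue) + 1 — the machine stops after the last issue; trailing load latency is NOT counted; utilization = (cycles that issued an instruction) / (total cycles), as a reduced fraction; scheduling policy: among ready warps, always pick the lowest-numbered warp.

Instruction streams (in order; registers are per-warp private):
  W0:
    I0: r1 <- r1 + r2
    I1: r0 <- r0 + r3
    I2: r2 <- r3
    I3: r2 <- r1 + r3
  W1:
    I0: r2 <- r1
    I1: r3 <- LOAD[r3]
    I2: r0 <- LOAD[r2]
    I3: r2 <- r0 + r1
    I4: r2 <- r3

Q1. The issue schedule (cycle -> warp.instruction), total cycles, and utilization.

cycle 0: W0.I0
cycle 1: W0.I1
cycle 2: W0.I2
cycle 3: W0.I3
cycle 4: W1.I0
cycle 5: W1.I1
cycle 6: W1.I2
cycle 7: idle
cycle 8: idle
cycle 9: idle
cycle 10: idle
cycle 11: idle
cycle 12: idle
cycle 13: idle
cycle 14: W1.I3
cycle 15: W1.I4

Answer: 16 cycles, utilization 9/16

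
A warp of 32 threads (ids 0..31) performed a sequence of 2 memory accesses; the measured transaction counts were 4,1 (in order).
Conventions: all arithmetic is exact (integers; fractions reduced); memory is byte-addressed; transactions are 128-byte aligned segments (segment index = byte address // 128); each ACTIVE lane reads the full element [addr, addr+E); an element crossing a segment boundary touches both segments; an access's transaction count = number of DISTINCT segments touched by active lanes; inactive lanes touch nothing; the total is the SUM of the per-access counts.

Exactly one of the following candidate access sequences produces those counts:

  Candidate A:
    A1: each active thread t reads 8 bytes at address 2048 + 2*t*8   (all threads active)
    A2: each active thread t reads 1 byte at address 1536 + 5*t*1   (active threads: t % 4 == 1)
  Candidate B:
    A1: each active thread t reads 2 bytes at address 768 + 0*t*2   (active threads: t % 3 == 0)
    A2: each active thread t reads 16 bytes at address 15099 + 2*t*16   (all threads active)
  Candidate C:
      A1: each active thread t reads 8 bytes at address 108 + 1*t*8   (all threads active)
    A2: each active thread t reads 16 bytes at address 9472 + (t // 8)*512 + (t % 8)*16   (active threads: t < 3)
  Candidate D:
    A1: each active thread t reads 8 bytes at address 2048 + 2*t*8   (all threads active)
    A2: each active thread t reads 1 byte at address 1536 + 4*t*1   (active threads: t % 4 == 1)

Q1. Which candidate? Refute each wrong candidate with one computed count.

A: A2 gives 2 transactions, not 1
B: A1 gives 1 transaction, not 4
C: A1 gives 3 transactions, not 4
D: all counts match (4,1)

Answer: D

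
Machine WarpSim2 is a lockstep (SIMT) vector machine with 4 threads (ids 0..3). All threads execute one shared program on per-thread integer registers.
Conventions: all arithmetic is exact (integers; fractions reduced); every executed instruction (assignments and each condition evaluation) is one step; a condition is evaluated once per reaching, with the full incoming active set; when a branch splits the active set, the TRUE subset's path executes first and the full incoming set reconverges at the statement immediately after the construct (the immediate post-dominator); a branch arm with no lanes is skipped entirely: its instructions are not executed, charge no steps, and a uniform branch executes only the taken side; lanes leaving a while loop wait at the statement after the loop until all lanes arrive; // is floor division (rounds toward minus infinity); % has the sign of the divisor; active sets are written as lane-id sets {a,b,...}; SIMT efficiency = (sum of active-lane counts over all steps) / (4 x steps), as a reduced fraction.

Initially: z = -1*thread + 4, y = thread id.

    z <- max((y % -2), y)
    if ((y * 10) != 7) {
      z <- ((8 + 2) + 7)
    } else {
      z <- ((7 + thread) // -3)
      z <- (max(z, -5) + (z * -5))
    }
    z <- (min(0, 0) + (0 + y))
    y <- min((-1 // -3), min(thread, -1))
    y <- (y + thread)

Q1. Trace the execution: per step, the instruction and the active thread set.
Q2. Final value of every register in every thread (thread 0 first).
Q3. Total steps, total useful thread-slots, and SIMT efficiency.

step 0: z <- max((y % -2), y)        {0,1,2,3}
step 1: eval ((y * 10) != 7)         {0,1,2,3}
step 2: z <- ((8 + 2) + 7)           {0,1,2,3}
step 3: z <- (min(0, 0) + (0 + y))   {0,1,2,3}
step 4: y <- min((-1 // -3), min(thread, -1)) {0,1,2,3}
step 5: y <- (y + thread)            {0,1,2,3}

Answer: 6 steps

z: 0,1,2,3
y: -1,0,1,2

steps = 6; useful = 24; efficiency = 24/24 = 1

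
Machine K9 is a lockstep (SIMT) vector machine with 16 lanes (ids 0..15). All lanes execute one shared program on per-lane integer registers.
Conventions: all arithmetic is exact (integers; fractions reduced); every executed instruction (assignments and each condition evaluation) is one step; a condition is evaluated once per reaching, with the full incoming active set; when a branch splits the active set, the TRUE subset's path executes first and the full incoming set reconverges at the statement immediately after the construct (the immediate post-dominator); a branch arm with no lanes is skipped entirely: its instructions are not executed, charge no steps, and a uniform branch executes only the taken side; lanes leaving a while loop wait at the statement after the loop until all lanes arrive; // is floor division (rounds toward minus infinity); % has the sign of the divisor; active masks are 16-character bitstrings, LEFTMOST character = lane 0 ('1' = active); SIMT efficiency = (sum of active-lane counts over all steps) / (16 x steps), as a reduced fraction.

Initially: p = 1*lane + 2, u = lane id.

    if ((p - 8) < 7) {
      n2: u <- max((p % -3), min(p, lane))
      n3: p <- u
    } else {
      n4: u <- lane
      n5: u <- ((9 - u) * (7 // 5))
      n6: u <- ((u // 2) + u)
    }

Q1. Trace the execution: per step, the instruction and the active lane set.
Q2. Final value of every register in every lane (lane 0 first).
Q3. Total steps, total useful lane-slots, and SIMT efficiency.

step 0: eval ((p - 8) < 7)           1111111111111111
step 1: u <- max((p % -3), min(p, lane)) 1111111111111000
step 2: p <- u                       1111111111111000
step 3: u <- lane                    0000000000000111
step 4: u <- ((9 - u) * (7 // 5))    0000000000000111
step 5: u <- ((u // 2) + u)          0000000000000111

Answer: 6 steps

p: 0,1,2,3,4,5,6,7,8,9,10,11,12,15,16,17
u: 0,1,2,3,4,5,6,7,8,9,10,11,12,-6,-8,-9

steps = 6; useful = 51; efficiency = 51/96 = 17/32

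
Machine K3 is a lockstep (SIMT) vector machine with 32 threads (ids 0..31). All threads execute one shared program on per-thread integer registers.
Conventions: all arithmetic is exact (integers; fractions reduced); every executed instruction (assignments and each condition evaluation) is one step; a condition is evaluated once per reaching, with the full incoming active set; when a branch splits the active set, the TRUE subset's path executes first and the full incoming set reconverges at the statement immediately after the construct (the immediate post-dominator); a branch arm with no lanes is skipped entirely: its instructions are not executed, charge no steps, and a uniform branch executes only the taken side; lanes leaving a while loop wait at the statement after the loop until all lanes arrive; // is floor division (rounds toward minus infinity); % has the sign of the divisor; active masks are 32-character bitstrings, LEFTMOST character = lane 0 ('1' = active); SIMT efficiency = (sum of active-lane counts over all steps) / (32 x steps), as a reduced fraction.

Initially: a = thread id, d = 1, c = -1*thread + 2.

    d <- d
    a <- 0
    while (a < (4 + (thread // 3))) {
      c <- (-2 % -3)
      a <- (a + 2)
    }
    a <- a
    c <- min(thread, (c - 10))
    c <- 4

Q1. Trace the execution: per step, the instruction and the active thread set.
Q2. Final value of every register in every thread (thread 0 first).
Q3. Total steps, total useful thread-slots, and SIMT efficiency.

step 0: d <- d                       11111111111111111111111111111111
step 1: a <- 0                       11111111111111111111111111111111
step 2: eval (a < (4 + (thread // 3))) 11111111111111111111111111111111
step 3: c <- (-2 % -3)               11111111111111111111111111111111
step 4: a <- (a + 2)                 11111111111111111111111111111111
step 5: eval (a < (4 + (thread // 3))) 11111111111111111111111111111111
step 6: c <- (-2 % -3)               11111111111111111111111111111111
step 7: a <- (a + 2)                 11111111111111111111111111111111
step 8: eval (a < (4 + (thread // 3))) 11111111111111111111111111111111
step 9: c <- (-2 % -3)               00011111111111111111111111111111
step 10: a <- (a + 2)                 00011111111111111111111111111111
step 11: eval (a < (4 + (thread // 3))) 00011111111111111111111111111111
step 12: c <- (-2 % -3)               00000000011111111111111111111111
step 13: a <- (a + 2)                 00000000011111111111111111111111
step 14: eval (a < (4 + (thread // 3))) 00000000011111111111111111111111
step 15: c <- (-2 % -3)               00000000000000011111111111111111
step 16: a <- (a + 2)                 00000000000000011111111111111111
step 17: eval (a < (4 + (thread // 3))) 00000000000000011111111111111111
step 18: c <- (-2 % -3)               00000000000000000000011111111111
step 19: a <- (a + 2)                 00000000000000000000011111111111
step 20: eval (a < (4 + (thread // 3))) 00000000000000000000011111111111
step 21: c <- (-2 % -3)               00000000000000000000000000011111
step 22: a <- (a + 2)                 00000000000000000000000000011111
step 23: eval (a < (4 + (thread // 3))) 00000000000000000000000000011111
step 24: a <- a                       11111111111111111111111111111111
step 25: c <- min(thread, (c - 10))   11111111111111111111111111111111
step 26: c <- 4                       11111111111111111111111111111111

Answer: 27 steps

a: 4,4,4,6,6,6,6,6,6,8,8,8,8,8,8,10,10,10,10,10,10,12,12,12,12,12,12,14,14,14,14,14
d: 1,1,1,1,1,1,1,1,1,1,1,1,1,1,1,1,1,1,1,1,1,1,1,1,1,1,1,1,1,1,1,1
c: 4,4,4,4,4,4,4,4,4,4,4,4,4,4,4,4,4,4,4,4,4,4,4,4,4,4,4,4,4,4,4,4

steps = 27; useful = 639; efficiency = 639/864 = 71/96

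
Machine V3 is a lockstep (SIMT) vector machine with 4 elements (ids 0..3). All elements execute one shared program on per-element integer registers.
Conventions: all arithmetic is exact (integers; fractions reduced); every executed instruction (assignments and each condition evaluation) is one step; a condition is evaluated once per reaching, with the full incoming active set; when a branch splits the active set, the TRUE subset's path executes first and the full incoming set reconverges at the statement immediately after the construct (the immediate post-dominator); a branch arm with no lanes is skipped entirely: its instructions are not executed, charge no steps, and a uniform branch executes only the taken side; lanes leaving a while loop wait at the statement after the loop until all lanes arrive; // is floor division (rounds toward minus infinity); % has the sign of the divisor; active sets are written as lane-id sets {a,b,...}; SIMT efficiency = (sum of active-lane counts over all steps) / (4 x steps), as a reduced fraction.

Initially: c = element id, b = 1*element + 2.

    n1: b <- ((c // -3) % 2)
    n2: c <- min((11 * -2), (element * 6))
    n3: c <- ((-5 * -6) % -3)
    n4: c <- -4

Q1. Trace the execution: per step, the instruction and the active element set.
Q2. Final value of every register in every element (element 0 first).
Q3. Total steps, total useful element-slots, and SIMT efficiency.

step 0: b <- ((c // -3) % 2)         {0,1,2,3}
step 1: c <- min((11 * -2), (element * 6)) {0,1,2,3}
step 2: c <- ((-5 * -6) % -3)        {0,1,2,3}
step 3: c <- -4                      {0,1,2,3}

Answer: 4 steps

c: -4,-4,-4,-4
b: 0,1,1,1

steps = 4; useful = 16; efficiency = 16/16 = 1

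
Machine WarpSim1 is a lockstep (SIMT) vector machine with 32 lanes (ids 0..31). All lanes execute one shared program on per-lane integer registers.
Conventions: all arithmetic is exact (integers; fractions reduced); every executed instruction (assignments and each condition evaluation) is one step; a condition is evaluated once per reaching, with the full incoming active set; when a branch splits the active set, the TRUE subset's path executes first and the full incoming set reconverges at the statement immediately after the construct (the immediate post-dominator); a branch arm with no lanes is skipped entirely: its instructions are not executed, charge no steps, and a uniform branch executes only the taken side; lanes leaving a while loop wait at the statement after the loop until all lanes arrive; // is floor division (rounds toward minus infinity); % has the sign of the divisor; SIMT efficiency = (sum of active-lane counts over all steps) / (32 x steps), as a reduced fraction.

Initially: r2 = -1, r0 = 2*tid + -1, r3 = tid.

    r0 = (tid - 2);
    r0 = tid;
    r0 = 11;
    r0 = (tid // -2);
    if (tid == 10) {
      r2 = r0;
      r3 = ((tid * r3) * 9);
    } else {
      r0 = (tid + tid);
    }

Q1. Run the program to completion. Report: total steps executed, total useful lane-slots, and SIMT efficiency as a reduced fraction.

Answer: 8 steps, 193 useful, 193/256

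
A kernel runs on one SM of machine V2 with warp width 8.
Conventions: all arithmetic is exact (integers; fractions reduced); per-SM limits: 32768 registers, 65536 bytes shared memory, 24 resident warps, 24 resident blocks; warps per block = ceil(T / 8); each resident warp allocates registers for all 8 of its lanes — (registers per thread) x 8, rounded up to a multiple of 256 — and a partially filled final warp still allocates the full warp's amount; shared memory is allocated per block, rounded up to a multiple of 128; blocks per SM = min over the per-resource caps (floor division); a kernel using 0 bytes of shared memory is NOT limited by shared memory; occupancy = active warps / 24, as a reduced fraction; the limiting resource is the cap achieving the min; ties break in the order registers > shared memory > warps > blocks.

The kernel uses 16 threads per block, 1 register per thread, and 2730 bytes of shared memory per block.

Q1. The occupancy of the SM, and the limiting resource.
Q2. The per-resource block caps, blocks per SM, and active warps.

Answer: occupancy 1, limited by warps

registers: 64 blocks
shared memory: 23 blocks
warps: 12 blocks
blocks: 24 blocks

Answer: 12 blocks, 24 active warps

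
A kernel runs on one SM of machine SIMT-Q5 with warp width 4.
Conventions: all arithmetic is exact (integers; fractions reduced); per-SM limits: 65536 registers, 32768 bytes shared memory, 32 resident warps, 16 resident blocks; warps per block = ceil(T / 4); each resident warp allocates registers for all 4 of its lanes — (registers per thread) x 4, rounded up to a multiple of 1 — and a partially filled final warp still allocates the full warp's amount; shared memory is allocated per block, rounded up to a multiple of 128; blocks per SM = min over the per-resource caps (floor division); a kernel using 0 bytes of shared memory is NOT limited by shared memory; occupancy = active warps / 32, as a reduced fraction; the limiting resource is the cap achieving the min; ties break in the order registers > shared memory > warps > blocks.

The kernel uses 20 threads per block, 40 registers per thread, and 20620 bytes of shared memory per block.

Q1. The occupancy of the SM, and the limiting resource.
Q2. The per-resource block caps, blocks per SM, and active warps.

Answer: occupancy 5/32, limited by shared memory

registers: 81 blocks
shared memory: 1 block
warps: 6 blocks
blocks: 16 blocks

Answer: 1 block, 5 active warps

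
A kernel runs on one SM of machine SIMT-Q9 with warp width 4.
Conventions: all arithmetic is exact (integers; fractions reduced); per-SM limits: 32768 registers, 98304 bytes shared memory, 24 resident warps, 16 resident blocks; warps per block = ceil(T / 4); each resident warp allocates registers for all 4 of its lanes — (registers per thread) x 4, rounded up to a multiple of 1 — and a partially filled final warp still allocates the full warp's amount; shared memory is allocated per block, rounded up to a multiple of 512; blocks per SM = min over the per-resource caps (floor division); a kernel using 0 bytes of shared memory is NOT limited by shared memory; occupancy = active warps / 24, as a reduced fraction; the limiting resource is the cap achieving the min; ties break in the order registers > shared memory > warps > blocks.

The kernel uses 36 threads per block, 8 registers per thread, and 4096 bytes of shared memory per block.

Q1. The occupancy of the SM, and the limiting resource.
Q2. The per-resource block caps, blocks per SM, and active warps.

Answer: occupancy 3/4, limited by warps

registers: 113 blocks
shared memory: 24 blocks
warps: 2 blocks
blocks: 16 blocks

Answer: 2 blocks, 18 active warps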